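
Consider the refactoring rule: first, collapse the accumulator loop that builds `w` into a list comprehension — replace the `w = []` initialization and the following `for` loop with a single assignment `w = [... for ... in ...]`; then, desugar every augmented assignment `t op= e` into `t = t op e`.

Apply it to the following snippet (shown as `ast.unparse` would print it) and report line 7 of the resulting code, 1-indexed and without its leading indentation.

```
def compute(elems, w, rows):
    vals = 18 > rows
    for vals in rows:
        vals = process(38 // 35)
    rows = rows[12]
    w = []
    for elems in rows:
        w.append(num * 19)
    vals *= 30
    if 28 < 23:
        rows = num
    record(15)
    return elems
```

vals = vals * 30

Transformed code:
def compute(elems, w, rows):
    vals = 18 > rows
    for vals in rows:
        vals = process(38 // 35)
    rows = rows[12]
    w = [num * 19 for elems in rows]
    vals = vals * 30
    if 28 < 23:
        rows = num
    record(15)
    return elems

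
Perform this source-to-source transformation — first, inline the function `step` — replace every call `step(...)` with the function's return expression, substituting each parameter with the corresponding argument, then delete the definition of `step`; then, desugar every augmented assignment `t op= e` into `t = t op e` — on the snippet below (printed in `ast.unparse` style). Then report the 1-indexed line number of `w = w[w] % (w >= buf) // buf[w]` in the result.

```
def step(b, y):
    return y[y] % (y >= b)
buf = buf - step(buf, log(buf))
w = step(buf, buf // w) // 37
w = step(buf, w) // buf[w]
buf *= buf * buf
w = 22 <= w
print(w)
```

3

Transformed code:
buf = buf - log(buf)[log(buf)] % (log(buf) >= buf)
w = (buf // w)[buf // w] % (buf // w >= buf) // 37
w = w[w] % (w >= buf) // buf[w]
buf = buf * (buf * buf)
w = 22 <= w
print(w)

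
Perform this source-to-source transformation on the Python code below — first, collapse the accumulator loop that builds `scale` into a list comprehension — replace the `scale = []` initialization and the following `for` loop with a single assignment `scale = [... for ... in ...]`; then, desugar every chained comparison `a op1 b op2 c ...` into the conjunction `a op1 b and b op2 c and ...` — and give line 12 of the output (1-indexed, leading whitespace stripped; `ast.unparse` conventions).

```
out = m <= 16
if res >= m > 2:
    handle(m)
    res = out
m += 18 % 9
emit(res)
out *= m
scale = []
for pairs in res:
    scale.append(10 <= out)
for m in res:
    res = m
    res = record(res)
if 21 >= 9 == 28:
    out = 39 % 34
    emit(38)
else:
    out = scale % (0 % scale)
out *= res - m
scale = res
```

if 21 >= 9 and 9 == 28:

Transformed code:
out = m <= 16
if res >= m and m > 2:
    handle(m)
    res = out
m += 18 % 9
emit(res)
out *= m
scale = [10 <= out for pairs in res]
for m in res:
    res = m
    res = record(res)
if 21 >= 9 and 9 == 28:
    out = 39 % 34
    emit(38)
else:
    out = scale % (0 % scale)
out *= res - m
scale = res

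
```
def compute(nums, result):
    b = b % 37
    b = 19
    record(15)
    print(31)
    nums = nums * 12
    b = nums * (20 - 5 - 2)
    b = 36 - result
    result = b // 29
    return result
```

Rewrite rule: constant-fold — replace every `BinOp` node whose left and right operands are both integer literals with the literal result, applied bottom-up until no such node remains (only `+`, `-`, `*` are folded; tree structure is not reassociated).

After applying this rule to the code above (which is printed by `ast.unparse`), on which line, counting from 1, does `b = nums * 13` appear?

7

Transformed code:
def compute(nums, result):
    b = b % 37
    b = 19
    record(15)
    print(31)
    nums = nums * 12
    b = nums * 13
    b = 36 - result
    result = b // 29
    return result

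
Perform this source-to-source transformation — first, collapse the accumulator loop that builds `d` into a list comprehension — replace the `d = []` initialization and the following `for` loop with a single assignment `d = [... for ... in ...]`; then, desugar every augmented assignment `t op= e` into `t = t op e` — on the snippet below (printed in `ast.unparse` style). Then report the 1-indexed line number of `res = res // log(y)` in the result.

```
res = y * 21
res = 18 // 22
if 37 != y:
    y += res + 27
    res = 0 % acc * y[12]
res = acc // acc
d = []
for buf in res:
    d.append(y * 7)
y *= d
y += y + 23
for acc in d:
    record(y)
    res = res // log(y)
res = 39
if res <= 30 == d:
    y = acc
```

12

Transformed code:
res = y * 21
res = 18 // 22
if 37 != y:
    y = y + (res + 27)
    res = 0 % acc * y[12]
res = acc // acc
d = [y * 7 for buf in res]
y = y * d
y = y + (y + 23)
for acc in d:
    record(y)
    res = res // log(y)
res = 39
if res <= 30 == d:
    y = acc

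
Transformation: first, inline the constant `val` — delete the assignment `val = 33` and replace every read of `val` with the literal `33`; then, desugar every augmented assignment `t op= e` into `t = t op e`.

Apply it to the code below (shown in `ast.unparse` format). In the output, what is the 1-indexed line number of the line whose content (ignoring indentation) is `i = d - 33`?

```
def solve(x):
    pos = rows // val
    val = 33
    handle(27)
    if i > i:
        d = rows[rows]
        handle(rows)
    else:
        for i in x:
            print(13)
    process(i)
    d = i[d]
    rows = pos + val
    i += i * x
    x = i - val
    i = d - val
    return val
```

Transformed code:
def solve(x):
    pos = rows // 33
    handle(27)
    if i > i:
        d = rows[rows]
        handle(rows)
    else:
        for i in x:
            print(13)
    process(i)
    d = i[d]
    rows = pos + 33
    i = i + i * x
    x = i - 33
    i = d - 33
    return 33

15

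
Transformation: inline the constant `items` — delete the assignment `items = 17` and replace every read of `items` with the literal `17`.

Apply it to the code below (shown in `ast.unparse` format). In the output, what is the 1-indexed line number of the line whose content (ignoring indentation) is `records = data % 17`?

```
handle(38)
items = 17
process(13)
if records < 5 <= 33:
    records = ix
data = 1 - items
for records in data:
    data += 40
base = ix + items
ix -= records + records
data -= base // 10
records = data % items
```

11

Transformed code:
handle(38)
process(13)
if records < 5 <= 33:
    records = ix
data = 1 - 17
for records in data:
    data += 40
base = ix + 17
ix -= records + records
data -= base // 10
records = data % 17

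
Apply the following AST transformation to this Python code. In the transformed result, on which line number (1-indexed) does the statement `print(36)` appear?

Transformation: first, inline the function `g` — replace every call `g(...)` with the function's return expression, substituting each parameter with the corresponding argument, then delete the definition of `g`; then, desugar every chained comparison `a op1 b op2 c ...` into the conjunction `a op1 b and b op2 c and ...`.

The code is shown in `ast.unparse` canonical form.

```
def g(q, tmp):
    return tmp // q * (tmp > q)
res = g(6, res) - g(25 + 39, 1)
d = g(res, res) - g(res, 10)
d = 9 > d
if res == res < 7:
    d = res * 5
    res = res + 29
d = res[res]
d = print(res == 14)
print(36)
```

Transformed code:
res = res // 6 * (res > 6) - 1 // (25 + 39) * (1 > 25 + 39)
d = res // res * (res > res) - 10 // res * (10 > res)
d = 9 > d
if res == res and res < 7:
    d = res * 5
    res = res + 29
d = res[res]
d = print(res == 14)
print(36)

9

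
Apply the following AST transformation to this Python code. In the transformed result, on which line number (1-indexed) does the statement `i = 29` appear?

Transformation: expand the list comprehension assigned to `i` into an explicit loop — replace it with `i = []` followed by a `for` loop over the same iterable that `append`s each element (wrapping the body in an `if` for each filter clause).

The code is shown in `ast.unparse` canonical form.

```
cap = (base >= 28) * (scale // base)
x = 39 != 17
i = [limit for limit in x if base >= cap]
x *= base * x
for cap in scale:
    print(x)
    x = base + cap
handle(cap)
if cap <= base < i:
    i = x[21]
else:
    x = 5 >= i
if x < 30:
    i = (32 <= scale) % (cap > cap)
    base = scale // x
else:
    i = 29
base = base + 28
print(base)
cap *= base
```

Transformed code:
cap = (base >= 28) * (scale // base)
x = 39 != 17
i = []
for limit in x:
    if base >= cap:
        i.append(limit)
x *= base * x
for cap in scale:
    print(x)
    x = base + cap
handle(cap)
if cap <= base < i:
    i = x[21]
else:
    x = 5 >= i
if x < 30:
    i = (32 <= scale) % (cap > cap)
    base = scale // x
else:
    i = 29
base = base + 28
print(base)
cap *= base

20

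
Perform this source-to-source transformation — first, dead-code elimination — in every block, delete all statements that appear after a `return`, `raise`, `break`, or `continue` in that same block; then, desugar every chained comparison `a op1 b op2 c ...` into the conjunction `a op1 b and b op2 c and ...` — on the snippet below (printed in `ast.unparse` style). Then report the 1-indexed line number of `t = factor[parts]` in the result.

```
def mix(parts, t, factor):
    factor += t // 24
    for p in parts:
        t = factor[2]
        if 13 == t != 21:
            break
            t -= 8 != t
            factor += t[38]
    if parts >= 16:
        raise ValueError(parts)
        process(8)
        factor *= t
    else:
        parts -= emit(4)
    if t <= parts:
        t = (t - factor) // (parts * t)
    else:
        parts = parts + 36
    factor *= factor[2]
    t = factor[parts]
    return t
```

Transformed code:
def mix(parts, t, factor):
    factor += t // 24
    for p in parts:
        t = factor[2]
        if 13 == t and t != 21:
            break
    if parts >= 16:
        raise ValueError(parts)
    else:
        parts -= emit(4)
    if t <= parts:
        t = (t - factor) // (parts * t)
    else:
        parts = parts + 36
    factor *= factor[2]
    t = factor[parts]
    return t

16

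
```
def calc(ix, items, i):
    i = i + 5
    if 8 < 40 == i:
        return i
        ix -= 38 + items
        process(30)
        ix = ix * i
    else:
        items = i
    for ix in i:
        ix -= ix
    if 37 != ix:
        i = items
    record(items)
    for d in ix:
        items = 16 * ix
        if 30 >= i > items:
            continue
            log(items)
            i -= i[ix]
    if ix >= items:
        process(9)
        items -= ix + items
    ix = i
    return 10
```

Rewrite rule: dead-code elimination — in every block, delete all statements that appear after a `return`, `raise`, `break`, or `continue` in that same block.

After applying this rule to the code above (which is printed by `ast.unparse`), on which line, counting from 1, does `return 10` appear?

Transformed code:
def calc(ix, items, i):
    i = i + 5
    if 8 < 40 == i:
        return i
    else:
        items = i
    for ix in i:
        ix -= ix
    if 37 != ix:
        i = items
    record(items)
    for d in ix:
        items = 16 * ix
        if 30 >= i > items:
            continue
    if ix >= items:
        process(9)
        items -= ix + items
    ix = i
    return 10

20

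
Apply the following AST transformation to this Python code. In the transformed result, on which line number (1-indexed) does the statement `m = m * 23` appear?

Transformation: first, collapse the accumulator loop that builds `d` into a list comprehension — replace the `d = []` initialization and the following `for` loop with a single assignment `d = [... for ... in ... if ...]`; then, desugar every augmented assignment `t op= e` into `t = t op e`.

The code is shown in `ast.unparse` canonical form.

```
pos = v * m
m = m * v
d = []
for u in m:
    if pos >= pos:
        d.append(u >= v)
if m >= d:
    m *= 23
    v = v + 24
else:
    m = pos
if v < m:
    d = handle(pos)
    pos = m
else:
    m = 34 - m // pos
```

Transformed code:
pos = v * m
m = m * v
d = [u >= v for u in m if pos >= pos]
if m >= d:
    m = m * 23
    v = v + 24
else:
    m = pos
if v < m:
    d = handle(pos)
    pos = m
else:
    m = 34 - m // pos

5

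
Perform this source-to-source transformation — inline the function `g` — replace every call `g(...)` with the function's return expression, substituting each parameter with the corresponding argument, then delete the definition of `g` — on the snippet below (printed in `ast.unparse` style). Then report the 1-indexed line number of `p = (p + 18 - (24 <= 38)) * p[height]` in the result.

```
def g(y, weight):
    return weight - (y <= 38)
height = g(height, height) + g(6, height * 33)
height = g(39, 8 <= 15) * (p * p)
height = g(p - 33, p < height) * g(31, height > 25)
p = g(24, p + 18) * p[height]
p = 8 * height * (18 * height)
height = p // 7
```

Transformed code:
height = height - (height <= 38) + (height * 33 - (6 <= 38))
height = ((8 <= 15) - (39 <= 38)) * (p * p)
height = ((p < height) - (p - 33 <= 38)) * ((height > 25) - (31 <= 38))
p = (p + 18 - (24 <= 38)) * p[height]
p = 8 * height * (18 * height)
height = p // 7

4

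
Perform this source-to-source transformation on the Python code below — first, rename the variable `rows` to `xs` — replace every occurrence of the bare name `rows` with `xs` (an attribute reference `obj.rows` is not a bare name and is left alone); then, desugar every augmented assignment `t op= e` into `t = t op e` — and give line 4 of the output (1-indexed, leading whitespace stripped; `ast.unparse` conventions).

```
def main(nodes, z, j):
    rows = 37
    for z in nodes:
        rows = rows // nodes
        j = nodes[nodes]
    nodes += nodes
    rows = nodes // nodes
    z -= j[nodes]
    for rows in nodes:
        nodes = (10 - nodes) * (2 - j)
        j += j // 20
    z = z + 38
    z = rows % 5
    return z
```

xs = xs // nodes

Transformed code:
def main(nodes, z, j):
    xs = 37
    for z in nodes:
        xs = xs // nodes
        j = nodes[nodes]
    nodes = nodes + nodes
    xs = nodes // nodes
    z = z - j[nodes]
    for xs in nodes:
        nodes = (10 - nodes) * (2 - j)
        j = j + j // 20
    z = z + 38
    z = xs % 5
    return z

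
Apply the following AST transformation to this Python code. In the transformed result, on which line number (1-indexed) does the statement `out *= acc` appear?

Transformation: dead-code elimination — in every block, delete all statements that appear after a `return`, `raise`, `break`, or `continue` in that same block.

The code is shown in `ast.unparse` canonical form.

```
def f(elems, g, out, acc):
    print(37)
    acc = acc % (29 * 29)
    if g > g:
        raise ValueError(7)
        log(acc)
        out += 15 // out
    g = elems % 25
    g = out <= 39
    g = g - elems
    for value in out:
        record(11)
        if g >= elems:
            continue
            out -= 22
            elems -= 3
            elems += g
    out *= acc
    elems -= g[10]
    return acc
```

Transformed code:
def f(elems, g, out, acc):
    print(37)
    acc = acc % (29 * 29)
    if g > g:
        raise ValueError(7)
    g = elems % 25
    g = out <= 39
    g = g - elems
    for value in out:
        record(11)
        if g >= elems:
            continue
    out *= acc
    elems -= g[10]
    return acc

13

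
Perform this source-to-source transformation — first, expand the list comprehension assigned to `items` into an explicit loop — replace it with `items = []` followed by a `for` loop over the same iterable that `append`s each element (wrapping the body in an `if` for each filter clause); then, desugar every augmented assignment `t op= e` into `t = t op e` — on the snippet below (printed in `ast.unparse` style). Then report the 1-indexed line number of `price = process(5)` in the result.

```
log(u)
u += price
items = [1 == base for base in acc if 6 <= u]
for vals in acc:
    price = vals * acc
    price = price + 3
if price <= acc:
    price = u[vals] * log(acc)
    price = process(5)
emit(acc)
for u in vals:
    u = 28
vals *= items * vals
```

12

Transformed code:
log(u)
u = u + price
items = []
for base in acc:
    if 6 <= u:
        items.append(1 == base)
for vals in acc:
    price = vals * acc
    price = price + 3
if price <= acc:
    price = u[vals] * log(acc)
    price = process(5)
emit(acc)
for u in vals:
    u = 28
vals = vals * (items * vals)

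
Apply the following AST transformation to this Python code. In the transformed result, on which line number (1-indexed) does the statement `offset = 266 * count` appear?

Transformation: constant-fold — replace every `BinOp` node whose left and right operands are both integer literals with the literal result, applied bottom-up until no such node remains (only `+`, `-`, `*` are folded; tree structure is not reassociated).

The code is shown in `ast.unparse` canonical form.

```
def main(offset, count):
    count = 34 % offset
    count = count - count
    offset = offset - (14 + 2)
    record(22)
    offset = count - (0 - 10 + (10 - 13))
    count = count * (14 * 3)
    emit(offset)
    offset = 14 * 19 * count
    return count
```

9

Transformed code:
def main(offset, count):
    count = 34 % offset
    count = count - count
    offset = offset - 16
    record(22)
    offset = count - -13
    count = count * 42
    emit(offset)
    offset = 266 * count
    return count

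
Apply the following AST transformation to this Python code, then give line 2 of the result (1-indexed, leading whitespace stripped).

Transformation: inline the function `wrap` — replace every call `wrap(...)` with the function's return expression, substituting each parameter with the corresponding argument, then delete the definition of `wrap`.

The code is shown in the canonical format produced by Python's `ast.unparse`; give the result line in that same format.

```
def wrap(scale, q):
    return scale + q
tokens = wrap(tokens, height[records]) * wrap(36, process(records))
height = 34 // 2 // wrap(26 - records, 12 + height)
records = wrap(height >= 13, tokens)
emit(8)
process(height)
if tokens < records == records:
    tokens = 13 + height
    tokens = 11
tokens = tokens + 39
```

Transformed code:
tokens = (tokens + height[records]) * (36 + process(records))
height = 34 // 2 // (26 - records + (12 + height))
records = (height >= 13) + tokens
emit(8)
process(height)
if tokens < records == records:
    tokens = 13 + height
    tokens = 11
tokens = tokens + 39

height = 34 // 2 // (26 - records + (12 + height))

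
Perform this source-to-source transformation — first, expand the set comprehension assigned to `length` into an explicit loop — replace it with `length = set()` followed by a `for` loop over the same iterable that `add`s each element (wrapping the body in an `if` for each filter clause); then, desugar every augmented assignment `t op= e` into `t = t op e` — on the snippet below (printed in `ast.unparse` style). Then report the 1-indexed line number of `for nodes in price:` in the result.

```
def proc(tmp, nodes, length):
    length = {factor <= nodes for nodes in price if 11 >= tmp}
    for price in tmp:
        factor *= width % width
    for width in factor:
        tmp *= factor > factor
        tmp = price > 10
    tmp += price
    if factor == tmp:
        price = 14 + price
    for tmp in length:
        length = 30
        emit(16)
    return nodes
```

3

Transformed code:
def proc(tmp, nodes, length):
    length = set()
    for nodes in price:
        if 11 >= tmp:
            length.add(factor <= nodes)
    for price in tmp:
        factor = factor * (width % width)
    for width in factor:
        tmp = tmp * (factor > factor)
        tmp = price > 10
    tmp = tmp + price
    if factor == tmp:
        price = 14 + price
    for tmp in length:
        length = 30
        emit(16)
    return nodes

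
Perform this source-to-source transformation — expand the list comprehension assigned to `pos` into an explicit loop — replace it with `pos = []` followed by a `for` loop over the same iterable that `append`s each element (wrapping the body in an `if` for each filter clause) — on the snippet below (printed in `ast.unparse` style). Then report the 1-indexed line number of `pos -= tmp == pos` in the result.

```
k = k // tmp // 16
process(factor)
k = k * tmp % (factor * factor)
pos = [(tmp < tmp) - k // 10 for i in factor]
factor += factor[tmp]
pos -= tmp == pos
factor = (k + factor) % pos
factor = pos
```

Transformed code:
k = k // tmp // 16
process(factor)
k = k * tmp % (factor * factor)
pos = []
for i in factor:
    pos.append((tmp < tmp) - k // 10)
factor += factor[tmp]
pos -= tmp == pos
factor = (k + factor) % pos
factor = pos

8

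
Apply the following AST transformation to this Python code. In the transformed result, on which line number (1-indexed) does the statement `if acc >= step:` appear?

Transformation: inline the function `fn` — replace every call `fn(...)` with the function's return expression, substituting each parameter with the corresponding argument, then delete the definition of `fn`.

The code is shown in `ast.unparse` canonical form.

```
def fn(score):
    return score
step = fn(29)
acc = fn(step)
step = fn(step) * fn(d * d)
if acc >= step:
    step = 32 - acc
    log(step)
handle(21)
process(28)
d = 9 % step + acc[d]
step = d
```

Transformed code:
step = 29
acc = step
step = step * (d * d)
if acc >= step:
    step = 32 - acc
    log(step)
handle(21)
process(28)
d = 9 % step + acc[d]
step = d

4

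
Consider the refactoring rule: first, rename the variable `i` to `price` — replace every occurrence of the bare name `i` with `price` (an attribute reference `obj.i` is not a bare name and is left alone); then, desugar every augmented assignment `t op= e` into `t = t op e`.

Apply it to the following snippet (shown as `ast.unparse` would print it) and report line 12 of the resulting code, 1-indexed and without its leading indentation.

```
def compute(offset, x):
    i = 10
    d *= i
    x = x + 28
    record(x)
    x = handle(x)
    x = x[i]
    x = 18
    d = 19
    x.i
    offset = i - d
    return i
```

return price

Transformed code:
def compute(offset, x):
    price = 10
    d = d * price
    x = x + 28
    record(x)
    x = handle(x)
    x = x[price]
    x = 18
    d = 19
    x.i
    offset = price - d
    return price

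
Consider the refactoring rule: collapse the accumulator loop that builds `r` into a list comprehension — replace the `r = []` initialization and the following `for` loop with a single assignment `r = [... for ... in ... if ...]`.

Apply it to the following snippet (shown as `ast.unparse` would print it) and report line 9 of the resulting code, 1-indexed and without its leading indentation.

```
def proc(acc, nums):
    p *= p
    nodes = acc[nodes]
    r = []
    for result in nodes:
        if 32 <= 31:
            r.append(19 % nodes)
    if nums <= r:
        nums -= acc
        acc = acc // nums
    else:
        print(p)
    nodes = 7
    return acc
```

print(p)

Transformed code:
def proc(acc, nums):
    p *= p
    nodes = acc[nodes]
    r = [19 % nodes for result in nodes if 32 <= 31]
    if nums <= r:
        nums -= acc
        acc = acc // nums
    else:
        print(p)
    nodes = 7
    return acc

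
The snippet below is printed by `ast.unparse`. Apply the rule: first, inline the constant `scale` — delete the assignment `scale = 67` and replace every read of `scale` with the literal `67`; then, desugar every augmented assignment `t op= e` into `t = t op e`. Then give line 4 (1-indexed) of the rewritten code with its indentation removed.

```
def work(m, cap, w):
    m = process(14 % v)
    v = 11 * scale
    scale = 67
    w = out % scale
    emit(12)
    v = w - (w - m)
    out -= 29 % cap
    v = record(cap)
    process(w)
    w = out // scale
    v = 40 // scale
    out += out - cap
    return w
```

w = out % 67

Transformed code:
def work(m, cap, w):
    m = process(14 % v)
    v = 11 * 67
    w = out % 67
    emit(12)
    v = w - (w - m)
    out = out - 29 % cap
    v = record(cap)
    process(w)
    w = out // 67
    v = 40 // 67
    out = out + (out - cap)
    return w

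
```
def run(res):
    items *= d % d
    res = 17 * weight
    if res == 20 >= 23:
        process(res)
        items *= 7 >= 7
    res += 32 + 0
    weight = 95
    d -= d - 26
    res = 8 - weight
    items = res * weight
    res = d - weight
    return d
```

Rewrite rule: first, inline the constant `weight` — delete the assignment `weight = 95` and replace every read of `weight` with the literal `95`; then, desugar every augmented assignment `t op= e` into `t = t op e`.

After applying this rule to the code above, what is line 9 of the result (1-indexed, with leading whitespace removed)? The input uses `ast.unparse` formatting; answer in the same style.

res = 8 - 95

Transformed code:
def run(res):
    items = items * (d % d)
    res = 17 * 95
    if res == 20 >= 23:
        process(res)
        items = items * (7 >= 7)
    res = res + (32 + 0)
    d = d - (d - 26)
    res = 8 - 95
    items = res * 95
    res = d - 95
    return d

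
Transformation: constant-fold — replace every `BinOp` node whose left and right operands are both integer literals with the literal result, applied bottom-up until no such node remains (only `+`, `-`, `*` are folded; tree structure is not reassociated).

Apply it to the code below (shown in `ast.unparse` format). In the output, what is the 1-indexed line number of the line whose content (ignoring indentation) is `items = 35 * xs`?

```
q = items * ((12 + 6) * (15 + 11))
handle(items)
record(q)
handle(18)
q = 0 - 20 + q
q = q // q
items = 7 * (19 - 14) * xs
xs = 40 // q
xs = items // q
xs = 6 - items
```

Transformed code:
q = items * 468
handle(items)
record(q)
handle(18)
q = -20 + q
q = q // q
items = 35 * xs
xs = 40 // q
xs = items // q
xs = 6 - items

7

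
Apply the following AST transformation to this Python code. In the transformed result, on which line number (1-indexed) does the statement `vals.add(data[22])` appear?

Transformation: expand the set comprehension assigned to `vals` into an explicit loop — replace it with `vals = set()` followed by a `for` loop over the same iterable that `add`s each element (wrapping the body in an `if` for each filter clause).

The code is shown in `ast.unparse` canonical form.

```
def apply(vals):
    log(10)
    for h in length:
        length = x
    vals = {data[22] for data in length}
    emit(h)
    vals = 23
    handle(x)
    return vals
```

Transformed code:
def apply(vals):
    log(10)
    for h in length:
        length = x
    vals = set()
    for data in length:
        vals.add(data[22])
    emit(h)
    vals = 23
    handle(x)
    return vals

7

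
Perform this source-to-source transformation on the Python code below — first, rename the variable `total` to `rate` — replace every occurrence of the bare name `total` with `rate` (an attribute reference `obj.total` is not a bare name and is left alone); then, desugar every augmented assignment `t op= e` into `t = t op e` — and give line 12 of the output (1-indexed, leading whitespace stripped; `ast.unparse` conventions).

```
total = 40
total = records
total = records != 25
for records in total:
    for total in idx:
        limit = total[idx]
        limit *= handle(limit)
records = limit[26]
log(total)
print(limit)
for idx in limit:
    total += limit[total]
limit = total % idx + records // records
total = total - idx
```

rate = rate + limit[rate]

Transformed code:
rate = 40
rate = records
rate = records != 25
for records in rate:
    for rate in idx:
        limit = rate[idx]
        limit = limit * handle(limit)
records = limit[26]
log(rate)
print(limit)
for idx in limit:
    rate = rate + limit[rate]
limit = rate % idx + records // records
rate = rate - idx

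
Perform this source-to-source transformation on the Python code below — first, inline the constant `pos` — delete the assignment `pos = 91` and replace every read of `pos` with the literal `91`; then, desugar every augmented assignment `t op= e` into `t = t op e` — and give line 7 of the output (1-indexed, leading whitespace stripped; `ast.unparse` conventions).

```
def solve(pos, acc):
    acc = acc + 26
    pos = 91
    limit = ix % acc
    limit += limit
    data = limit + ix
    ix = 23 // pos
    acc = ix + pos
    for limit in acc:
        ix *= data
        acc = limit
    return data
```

Transformed code:
def solve(pos, acc):
    acc = acc + 26
    limit = ix % acc
    limit = limit + limit
    data = limit + ix
    ix = 23 // 91
    acc = ix + 91
    for limit in acc:
        ix = ix * data
        acc = limit
    return data

acc = ix + 91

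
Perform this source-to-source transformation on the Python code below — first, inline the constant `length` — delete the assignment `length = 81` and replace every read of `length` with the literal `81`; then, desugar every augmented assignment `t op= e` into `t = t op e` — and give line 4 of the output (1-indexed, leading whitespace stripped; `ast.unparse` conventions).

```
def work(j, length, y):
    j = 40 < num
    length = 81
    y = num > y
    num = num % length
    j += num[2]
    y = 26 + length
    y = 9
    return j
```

Transformed code:
def work(j, length, y):
    j = 40 < num
    y = num > y
    num = num % 81
    j = j + num[2]
    y = 26 + 81
    y = 9
    return j

num = num % 81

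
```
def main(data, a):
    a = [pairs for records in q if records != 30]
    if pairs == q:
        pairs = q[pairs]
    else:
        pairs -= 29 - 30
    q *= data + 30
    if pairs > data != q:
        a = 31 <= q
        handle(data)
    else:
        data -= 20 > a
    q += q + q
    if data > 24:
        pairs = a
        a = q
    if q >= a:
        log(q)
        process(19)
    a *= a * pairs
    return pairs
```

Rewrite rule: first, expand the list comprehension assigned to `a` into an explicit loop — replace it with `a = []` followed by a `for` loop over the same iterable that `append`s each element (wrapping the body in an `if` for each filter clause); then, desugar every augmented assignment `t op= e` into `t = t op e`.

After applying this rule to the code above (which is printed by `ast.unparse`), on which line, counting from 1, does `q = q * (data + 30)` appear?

Transformed code:
def main(data, a):
    a = []
    for records in q:
        if records != 30:
            a.append(pairs)
    if pairs == q:
        pairs = q[pairs]
    else:
        pairs = pairs - (29 - 30)
    q = q * (data + 30)
    if pairs > data != q:
        a = 31 <= q
        handle(data)
    else:
        data = data - (20 > a)
    q = q + (q + q)
    if data > 24:
        pairs = a
        a = q
    if q >= a:
        log(q)
        process(19)
    a = a * (a * pairs)
    return pairs

10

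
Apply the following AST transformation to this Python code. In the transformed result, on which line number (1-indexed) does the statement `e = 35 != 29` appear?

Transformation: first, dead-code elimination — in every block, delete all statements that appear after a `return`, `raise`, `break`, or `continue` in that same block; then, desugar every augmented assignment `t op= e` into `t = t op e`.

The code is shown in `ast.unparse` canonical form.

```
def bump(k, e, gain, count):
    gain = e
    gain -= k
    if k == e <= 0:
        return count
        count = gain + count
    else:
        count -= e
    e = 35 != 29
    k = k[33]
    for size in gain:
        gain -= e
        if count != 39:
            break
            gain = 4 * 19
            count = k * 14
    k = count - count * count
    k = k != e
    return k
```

8

Transformed code:
def bump(k, e, gain, count):
    gain = e
    gain = gain - k
    if k == e <= 0:
        return count
    else:
        count = count - e
    e = 35 != 29
    k = k[33]
    for size in gain:
        gain = gain - e
        if count != 39:
            break
    k = count - count * count
    k = k != e
    return k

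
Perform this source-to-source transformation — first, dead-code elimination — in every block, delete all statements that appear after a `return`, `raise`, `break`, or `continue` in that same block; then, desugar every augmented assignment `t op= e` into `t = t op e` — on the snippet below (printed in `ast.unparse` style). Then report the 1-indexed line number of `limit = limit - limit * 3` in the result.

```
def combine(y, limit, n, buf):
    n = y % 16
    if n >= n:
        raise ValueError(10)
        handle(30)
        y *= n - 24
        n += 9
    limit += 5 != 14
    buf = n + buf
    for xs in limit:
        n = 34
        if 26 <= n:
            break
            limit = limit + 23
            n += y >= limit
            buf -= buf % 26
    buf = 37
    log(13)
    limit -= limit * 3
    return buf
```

Transformed code:
def combine(y, limit, n, buf):
    n = y % 16
    if n >= n:
        raise ValueError(10)
    limit = limit + (5 != 14)
    buf = n + buf
    for xs in limit:
        n = 34
        if 26 <= n:
            break
    buf = 37
    log(13)
    limit = limit - limit * 3
    return buf

13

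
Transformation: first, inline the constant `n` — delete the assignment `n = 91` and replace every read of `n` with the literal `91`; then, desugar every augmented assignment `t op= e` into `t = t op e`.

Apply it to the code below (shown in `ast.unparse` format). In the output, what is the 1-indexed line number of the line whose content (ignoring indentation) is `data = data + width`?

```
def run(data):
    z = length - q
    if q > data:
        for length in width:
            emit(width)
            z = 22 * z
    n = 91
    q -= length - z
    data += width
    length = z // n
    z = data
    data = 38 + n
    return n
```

Transformed code:
def run(data):
    z = length - q
    if q > data:
        for length in width:
            emit(width)
            z = 22 * z
    q = q - (length - z)
    data = data + width
    length = z // 91
    z = data
    data = 38 + 91
    return 91

8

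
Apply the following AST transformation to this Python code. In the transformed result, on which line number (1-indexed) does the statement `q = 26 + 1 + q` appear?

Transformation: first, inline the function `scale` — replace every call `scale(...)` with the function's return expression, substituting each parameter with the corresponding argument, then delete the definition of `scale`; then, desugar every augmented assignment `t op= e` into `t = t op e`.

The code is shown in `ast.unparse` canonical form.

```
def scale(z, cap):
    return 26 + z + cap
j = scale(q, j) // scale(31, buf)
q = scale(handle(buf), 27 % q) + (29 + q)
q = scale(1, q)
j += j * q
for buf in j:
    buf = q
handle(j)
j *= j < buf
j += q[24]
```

Transformed code:
j = (26 + q + j) // (26 + 31 + buf)
q = 26 + handle(buf) + 27 % q + (29 + q)
q = 26 + 1 + q
j = j + j * q
for buf in j:
    buf = q
handle(j)
j = j * (j < buf)
j = j + q[24]

3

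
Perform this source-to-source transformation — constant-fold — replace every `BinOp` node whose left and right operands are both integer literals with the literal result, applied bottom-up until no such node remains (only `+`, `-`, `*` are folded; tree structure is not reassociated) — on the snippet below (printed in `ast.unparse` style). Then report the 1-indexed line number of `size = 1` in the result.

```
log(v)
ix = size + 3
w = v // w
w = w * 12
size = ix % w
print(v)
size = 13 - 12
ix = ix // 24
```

Transformed code:
log(v)
ix = size + 3
w = v // w
w = w * 12
size = ix % w
print(v)
size = 1
ix = ix // 24

7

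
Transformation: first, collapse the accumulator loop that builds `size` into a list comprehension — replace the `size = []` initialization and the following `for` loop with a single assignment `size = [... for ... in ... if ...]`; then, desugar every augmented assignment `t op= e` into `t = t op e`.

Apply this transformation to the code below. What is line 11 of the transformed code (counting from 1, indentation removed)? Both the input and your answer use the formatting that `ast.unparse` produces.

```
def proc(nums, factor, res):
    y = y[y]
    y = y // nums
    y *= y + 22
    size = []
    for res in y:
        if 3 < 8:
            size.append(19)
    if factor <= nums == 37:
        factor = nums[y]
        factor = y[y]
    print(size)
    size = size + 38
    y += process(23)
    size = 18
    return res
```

Transformed code:
def proc(nums, factor, res):
    y = y[y]
    y = y // nums
    y = y * (y + 22)
    size = [19 for res in y if 3 < 8]
    if factor <= nums == 37:
        factor = nums[y]
        factor = y[y]
    print(size)
    size = size + 38
    y = y + process(23)
    size = 18
    return res

y = y + process(23)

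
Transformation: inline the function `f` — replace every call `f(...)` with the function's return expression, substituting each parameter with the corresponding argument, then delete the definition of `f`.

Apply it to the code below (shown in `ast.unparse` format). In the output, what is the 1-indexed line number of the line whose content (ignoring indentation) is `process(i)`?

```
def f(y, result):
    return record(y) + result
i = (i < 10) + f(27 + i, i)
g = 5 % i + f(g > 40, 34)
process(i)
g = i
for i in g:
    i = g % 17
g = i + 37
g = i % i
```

Transformed code:
i = (i < 10) + (record(27 + i) + i)
g = 5 % i + (record(g > 40) + 34)
process(i)
g = i
for i in g:
    i = g % 17
g = i + 37
g = i % i

3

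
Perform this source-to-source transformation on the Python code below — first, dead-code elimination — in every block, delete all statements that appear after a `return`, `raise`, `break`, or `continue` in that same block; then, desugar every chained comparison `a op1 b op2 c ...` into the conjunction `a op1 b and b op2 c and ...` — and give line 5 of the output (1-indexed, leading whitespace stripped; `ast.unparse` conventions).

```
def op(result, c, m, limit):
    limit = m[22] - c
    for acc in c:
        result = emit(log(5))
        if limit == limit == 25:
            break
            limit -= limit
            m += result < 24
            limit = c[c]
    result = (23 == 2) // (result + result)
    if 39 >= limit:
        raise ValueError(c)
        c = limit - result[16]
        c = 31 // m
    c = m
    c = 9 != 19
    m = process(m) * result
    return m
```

Transformed code:
def op(result, c, m, limit):
    limit = m[22] - c
    for acc in c:
        result = emit(log(5))
        if limit == limit and limit == 25:
            break
    result = (23 == 2) // (result + result)
    if 39 >= limit:
        raise ValueError(c)
    c = m
    c = 9 != 19
    m = process(m) * result
    return m

if limit == limit and limit == 25:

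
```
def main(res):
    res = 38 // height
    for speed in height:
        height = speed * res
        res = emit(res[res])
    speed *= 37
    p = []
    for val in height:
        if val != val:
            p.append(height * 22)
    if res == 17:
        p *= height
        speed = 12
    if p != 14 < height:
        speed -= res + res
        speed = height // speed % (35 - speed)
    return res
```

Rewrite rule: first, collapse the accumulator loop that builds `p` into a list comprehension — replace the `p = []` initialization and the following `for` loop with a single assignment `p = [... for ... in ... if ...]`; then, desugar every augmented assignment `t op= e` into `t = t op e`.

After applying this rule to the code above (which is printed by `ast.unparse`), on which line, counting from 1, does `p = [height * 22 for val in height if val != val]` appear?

7

Transformed code:
def main(res):
    res = 38 // height
    for speed in height:
        height = speed * res
        res = emit(res[res])
    speed = speed * 37
    p = [height * 22 for val in height if val != val]
    if res == 17:
        p = p * height
        speed = 12
    if p != 14 < height:
        speed = speed - (res + res)
        speed = height // speed % (35 - speed)
    return res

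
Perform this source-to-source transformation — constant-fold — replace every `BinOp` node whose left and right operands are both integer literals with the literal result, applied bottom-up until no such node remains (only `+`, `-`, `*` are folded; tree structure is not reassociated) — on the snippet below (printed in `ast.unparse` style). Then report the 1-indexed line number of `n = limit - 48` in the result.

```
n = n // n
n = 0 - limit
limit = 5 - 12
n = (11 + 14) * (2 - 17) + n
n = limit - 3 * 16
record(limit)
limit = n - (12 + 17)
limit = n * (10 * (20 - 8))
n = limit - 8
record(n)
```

5

Transformed code:
n = n // n
n = 0 - limit
limit = -7
n = -375 + n
n = limit - 48
record(limit)
limit = n - 29
limit = n * 120
n = limit - 8
record(n)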